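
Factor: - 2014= - 2^1 * 19^1 * 53^1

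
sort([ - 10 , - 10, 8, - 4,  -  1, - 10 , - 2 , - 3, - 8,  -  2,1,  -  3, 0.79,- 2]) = [ - 10 , -10 , - 10,  -  8,  -  4, - 3, - 3,  -  2, - 2,-2,-1, 0.79, 1,8 ] 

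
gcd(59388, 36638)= 14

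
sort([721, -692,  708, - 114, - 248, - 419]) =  [ - 692, - 419, - 248, - 114,708,721 ] 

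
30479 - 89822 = - 59343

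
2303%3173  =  2303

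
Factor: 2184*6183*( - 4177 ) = - 2^3 * 3^4*7^1*13^1*229^1*4177^1 = -56404837944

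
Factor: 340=2^2*5^1 * 17^1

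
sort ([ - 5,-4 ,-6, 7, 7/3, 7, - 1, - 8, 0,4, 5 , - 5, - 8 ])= [ - 8,-8, - 6 , - 5, - 5, - 4 , - 1,  0 , 7/3 , 4,  5, 7,  7]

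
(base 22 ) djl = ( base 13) 30aa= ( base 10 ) 6731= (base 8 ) 15113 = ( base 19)IC5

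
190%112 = 78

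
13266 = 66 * 201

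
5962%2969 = 24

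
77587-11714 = 65873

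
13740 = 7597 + 6143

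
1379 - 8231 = -6852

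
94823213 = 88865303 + 5957910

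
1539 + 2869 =4408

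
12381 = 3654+8727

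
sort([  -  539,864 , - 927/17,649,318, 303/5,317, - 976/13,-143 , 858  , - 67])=[ - 539, - 143,-976/13, -67 , - 927/17,303/5, 317,318, 649,858, 864 ]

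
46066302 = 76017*606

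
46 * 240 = 11040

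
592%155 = 127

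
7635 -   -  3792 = 11427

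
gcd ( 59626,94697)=1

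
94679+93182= 187861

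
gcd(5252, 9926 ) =2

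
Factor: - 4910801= - 7^1 * 191^1  *  3673^1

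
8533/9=948 + 1/9= 948.11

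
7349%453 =101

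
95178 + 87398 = 182576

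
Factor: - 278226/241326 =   -  377/327 = - 3^ ( - 1 ) * 13^1*29^1 * 109^( - 1 ) 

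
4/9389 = 4/9389 = 0.00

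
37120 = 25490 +11630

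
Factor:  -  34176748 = -2^2 *2221^1*3847^1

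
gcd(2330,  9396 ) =2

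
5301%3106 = 2195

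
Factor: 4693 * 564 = 2^2*  3^1*13^1*19^2*47^1 =2646852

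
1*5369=5369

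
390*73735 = 28756650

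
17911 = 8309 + 9602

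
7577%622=113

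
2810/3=2810/3 = 936.67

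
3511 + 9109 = 12620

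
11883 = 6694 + 5189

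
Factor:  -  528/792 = - 2/3 = - 2^1*3^( - 1)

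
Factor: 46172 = 2^2*7^1*17^1*97^1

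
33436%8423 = 8167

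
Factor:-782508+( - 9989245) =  - 10771753 = - 97^1*111049^1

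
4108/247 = 316/19 = 16.63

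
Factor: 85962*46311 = 2^1*3^2*43^1*359^1*14327^1= 3980986182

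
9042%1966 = 1178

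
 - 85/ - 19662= 85/19662 = 0.00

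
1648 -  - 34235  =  35883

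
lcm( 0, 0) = 0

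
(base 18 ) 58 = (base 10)98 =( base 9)118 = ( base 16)62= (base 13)77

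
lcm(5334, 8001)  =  16002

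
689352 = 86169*8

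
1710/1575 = 38/35 = 1.09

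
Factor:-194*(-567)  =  109998 = 2^1*3^4*  7^1*97^1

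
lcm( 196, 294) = 588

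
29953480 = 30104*995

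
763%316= 131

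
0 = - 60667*0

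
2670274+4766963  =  7437237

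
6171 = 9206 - 3035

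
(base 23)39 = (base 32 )2e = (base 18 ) 46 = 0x4E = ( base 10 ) 78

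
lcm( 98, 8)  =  392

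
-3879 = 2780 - 6659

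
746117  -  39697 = 706420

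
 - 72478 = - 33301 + - 39177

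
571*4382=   2502122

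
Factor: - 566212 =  - 2^2*353^1*401^1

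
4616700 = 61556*75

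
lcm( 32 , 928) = 928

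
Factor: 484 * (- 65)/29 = -2^2*5^1*11^2*13^1*29^ (-1 )  =  - 31460/29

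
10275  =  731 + 9544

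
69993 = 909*77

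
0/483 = 0 = 0.00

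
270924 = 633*428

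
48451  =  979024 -930573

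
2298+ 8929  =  11227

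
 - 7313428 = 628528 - 7941956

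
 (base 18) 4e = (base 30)2q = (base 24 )3E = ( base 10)86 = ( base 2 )1010110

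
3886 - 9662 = - 5776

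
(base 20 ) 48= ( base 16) 58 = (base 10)88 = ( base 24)3G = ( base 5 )323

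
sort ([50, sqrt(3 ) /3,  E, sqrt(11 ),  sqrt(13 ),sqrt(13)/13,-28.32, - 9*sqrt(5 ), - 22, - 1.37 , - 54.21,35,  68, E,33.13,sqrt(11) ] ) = [ - 54.21, - 28.32 , - 22,-9*sqrt(  5 ), - 1.37, sqrt( 13) /13, sqrt(3 ) /3,E,E,  sqrt(11),sqrt(11),sqrt( 13),33.13, 35,  50,68]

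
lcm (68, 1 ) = 68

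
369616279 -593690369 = -224074090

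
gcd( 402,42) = 6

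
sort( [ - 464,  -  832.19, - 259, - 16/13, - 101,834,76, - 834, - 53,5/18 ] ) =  [ - 834, - 832.19,-464,-259, - 101, - 53,-16/13,  5/18,76,834 ]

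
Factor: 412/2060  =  5^( - 1 ) = 1/5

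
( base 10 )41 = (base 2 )101001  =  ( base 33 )18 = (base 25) 1g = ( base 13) 32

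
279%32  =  23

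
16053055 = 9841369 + 6211686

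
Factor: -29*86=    - 2494= -2^1 * 29^1*43^1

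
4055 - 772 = 3283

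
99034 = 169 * 586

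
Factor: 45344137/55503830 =2^( - 1) * 5^( - 1 ) *23^( - 1 )*241321^( - 1)*45344137^1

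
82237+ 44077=126314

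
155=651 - 496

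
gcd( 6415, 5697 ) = 1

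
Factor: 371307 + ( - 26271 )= 345036 =2^2*3^1*28753^1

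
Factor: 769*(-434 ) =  - 2^1 * 7^1*31^1 *769^1 = - 333746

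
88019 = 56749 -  - 31270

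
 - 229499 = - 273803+44304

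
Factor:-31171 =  - 7^1 * 61^1*73^1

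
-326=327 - 653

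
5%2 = 1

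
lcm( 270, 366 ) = 16470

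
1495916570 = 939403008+556513562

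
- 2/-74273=2/74273 = 0.00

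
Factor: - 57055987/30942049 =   -  733^1 * 77839^1*30942049^ ( - 1 )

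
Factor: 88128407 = 263^1 * 335089^1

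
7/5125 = 7/5125 = 0.00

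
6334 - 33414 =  - 27080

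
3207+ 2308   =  5515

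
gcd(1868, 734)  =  2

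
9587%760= 467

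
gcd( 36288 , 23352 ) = 168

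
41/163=41/163=   0.25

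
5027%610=147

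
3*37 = 111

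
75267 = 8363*9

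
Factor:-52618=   -  2^1*26309^1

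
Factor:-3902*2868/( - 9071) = 2^3* 3^1*47^( - 1 )*193^( - 1 )*239^1 *1951^1 = 11190936/9071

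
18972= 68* 279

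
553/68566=553/68566 = 0.01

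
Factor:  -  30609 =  - 3^2 * 19^1* 179^1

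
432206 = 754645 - 322439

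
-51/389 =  - 1  +  338/389 = -0.13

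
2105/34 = 2105/34 = 61.91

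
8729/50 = 174 + 29/50  =  174.58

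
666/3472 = 333/1736 = 0.19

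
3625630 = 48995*74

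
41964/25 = 41964/25 = 1678.56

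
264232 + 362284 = 626516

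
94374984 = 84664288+9710696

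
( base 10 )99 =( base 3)10200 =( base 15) 69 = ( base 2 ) 1100011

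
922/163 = 5 + 107/163  =  5.66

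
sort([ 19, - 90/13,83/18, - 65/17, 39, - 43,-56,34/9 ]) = [ - 56, - 43,-90/13, -65/17,34/9, 83/18,19, 39] 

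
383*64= 24512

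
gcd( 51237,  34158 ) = 17079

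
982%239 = 26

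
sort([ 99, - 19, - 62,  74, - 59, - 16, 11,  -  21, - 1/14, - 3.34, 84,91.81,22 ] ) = [  -  62, - 59, - 21, - 19, - 16,-3.34, - 1/14,  11, 22, 74, 84,91.81 , 99 ]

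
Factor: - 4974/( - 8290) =3/5 = 3^1 * 5^( - 1 )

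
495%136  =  87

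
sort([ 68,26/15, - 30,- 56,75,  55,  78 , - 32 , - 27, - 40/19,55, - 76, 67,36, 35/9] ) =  [ - 76,-56, - 32,-30, - 27, - 40/19,26/15,35/9,36, 55,55 , 67,68,75, 78]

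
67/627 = 67/627 = 0.11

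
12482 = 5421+7061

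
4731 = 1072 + 3659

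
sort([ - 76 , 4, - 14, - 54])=[ - 76, - 54, - 14 , 4 ] 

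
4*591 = 2364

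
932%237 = 221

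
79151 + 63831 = 142982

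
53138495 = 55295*961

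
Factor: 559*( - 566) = -2^1*13^1*43^1 * 283^1  =  -  316394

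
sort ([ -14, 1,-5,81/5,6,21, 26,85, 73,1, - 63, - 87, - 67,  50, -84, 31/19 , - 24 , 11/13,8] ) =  [ - 87, -84,-67, - 63,-24,-14,- 5, 11/13, 1,1,31/19,6,8, 81/5,  21,26, 50,73,85]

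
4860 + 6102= 10962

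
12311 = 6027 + 6284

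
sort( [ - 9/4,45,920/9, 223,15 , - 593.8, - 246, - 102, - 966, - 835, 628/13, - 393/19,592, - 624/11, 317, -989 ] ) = [ - 989, - 966, - 835, - 593.8 , - 246, - 102,  -  624/11,  -  393/19, - 9/4,15,45,628/13,920/9 , 223,317,592 ] 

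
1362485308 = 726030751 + 636454557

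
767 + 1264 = 2031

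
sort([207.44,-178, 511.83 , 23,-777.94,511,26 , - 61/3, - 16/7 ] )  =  [-777.94, - 178, - 61/3 , - 16/7, 23,26, 207.44, 511,511.83]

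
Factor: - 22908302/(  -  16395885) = 2^1*3^(-3)*5^( -1) * 11^( -1)*61^(-1)*181^( - 1)*11454151^1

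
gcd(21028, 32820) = 4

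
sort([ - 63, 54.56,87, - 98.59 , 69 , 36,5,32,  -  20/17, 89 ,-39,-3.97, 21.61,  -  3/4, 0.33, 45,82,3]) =[ - 98.59,  -  63, - 39,-3.97, - 20/17, -3/4,0.33, 3, 5,21.61,32, 36,45,54.56 , 69, 82,  87 , 89 ] 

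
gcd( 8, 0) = 8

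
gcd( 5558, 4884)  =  2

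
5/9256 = 5/9256 = 0.00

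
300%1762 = 300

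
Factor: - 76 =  - 2^2*19^1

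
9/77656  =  9/77656  =  0.00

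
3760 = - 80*( -47) 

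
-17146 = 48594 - 65740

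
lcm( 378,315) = 1890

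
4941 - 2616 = 2325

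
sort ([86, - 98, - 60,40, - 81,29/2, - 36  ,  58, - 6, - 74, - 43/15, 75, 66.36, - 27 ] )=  [ - 98, - 81, - 74, - 60,- 36,-27, - 6,  -  43/15, 29/2, 40,58, 66.36,75,86] 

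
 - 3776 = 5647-9423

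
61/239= 61/239  =  0.26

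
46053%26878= 19175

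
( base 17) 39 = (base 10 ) 60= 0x3c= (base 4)330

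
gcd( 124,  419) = 1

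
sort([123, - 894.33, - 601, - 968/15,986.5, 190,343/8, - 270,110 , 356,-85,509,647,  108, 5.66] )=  [ - 894.33,-601, - 270,-85,-968/15,5.66,343/8,108,110,123,190,356  ,  509, 647,986.5 ]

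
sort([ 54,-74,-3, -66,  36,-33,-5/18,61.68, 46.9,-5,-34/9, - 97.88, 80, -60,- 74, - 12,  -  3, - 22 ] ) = [ - 97.88, - 74, -74, - 66, -60,-33, - 22, - 12, - 5, -34/9, -3, - 3,-5/18, 36, 46.9, 54, 61.68, 80]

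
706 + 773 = 1479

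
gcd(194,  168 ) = 2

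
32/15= 32/15 =2.13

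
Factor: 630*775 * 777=2^1 * 3^3*5^3*7^2*31^1*37^1 = 379370250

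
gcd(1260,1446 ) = 6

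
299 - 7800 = - 7501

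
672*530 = 356160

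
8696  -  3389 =5307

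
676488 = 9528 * 71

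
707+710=1417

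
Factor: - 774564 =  - 2^2*3^1*7^1*9221^1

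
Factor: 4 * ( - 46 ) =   -  2^3 * 23^1 = - 184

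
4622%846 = 392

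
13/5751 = 13/5751 = 0.00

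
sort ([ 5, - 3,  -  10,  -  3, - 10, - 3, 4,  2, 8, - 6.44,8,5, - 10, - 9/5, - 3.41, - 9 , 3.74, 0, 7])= [ - 10, - 10, - 10,- 9 ,-6.44,-3.41 , - 3, - 3,-3, - 9/5,0, 2, 3.74 , 4 , 5 , 5 , 7, 8,  8] 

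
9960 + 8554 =18514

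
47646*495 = 23584770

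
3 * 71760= 215280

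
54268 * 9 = 488412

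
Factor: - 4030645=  - 5^1*806129^1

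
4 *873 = 3492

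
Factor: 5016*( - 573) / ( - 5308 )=2^1*3^2*11^1*19^1*191^1*1327^( - 1) = 718542/1327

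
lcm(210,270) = 1890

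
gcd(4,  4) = 4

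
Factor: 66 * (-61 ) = -2^1*3^1*11^1*61^1 =-4026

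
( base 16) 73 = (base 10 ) 115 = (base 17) 6D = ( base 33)3G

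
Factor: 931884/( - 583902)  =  -158/99= - 2^1* 3^( - 2 )*11^( - 1)*79^1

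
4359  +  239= 4598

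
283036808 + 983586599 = 1266623407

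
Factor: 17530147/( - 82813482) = - 2^( - 1)*3^(-3 )*73^1*240139^1*1533583^(  -  1)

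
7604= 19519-11915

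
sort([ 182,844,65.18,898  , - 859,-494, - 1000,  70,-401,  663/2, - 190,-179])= [  -  1000,- 859, - 494, - 401,-190,-179, 65.18 , 70 , 182,663/2 , 844, 898 ] 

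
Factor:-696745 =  - 5^1 *7^1*17^1*1171^1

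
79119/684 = 115 + 51/76 = 115.67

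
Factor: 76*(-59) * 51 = -2^2*3^1*17^1*  19^1*59^1 = - 228684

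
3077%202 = 47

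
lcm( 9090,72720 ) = 72720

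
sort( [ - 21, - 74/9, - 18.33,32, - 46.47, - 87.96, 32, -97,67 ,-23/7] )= [ - 97, - 87.96, - 46.47, - 21, - 18.33,-74/9, - 23/7,32,32 , 67]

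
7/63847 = 1/9121 = 0.00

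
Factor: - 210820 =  - 2^2*5^1 * 83^1*127^1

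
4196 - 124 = 4072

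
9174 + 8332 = 17506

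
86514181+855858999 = 942373180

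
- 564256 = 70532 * (-8 )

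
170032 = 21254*8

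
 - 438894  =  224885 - 663779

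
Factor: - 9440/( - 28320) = 3^( - 1) = 1/3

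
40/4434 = 20/2217= 0.01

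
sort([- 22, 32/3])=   [ - 22, 32/3 ] 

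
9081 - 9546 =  - 465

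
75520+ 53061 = 128581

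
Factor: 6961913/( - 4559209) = -7^1*181^(-1 )*25189^(  -  1)*994559^1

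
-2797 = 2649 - 5446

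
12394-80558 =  - 68164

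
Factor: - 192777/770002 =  - 2^( -1)*3^1 * 13^1 * 4943^1 * 385001^ ( - 1)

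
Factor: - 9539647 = -13^1 * 283^1*2593^1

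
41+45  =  86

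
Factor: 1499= 1499^1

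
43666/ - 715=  - 43666/715 = -61.07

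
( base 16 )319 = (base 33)o1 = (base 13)490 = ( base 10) 793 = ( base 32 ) OP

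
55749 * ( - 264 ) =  - 14717736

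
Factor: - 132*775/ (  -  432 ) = 2^( - 2)*3^( - 2 )*5^2*11^1 * 31^1 = 8525/36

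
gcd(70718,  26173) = 1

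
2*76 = 152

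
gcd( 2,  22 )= 2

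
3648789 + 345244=3994033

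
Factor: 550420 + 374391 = 924811 = 924811^1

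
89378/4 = 22344 + 1/2= 22344.50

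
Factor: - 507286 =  - 2^1*13^1* 109^1*179^1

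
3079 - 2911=168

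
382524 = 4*95631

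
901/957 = 901/957=0.94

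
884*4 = 3536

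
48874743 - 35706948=13167795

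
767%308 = 151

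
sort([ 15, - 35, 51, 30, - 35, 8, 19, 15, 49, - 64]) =[-64, - 35, - 35,8, 15,  15, 19,30, 49, 51 ]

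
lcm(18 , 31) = 558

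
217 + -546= - 329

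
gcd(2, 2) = 2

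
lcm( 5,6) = 30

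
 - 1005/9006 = -335/3002 = -  0.11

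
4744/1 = 4744  =  4744.00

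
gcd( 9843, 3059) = 1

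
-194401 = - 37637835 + 37443434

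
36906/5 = 36906/5 = 7381.20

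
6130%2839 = 452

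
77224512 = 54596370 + 22628142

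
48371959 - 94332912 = - 45960953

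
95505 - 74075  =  21430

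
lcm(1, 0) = 0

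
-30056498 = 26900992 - 56957490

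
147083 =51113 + 95970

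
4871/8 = 4871/8 = 608.88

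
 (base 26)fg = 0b110010110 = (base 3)120001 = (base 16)196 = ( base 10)406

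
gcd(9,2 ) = 1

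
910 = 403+507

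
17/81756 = 17/81756 = 0.00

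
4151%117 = 56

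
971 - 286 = 685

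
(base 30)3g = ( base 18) 5g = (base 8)152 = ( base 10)106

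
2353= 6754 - 4401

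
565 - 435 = 130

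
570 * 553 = 315210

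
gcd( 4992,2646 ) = 6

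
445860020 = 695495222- 249635202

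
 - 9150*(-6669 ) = 61021350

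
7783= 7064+719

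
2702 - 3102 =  - 400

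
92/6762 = 2/147  =  0.01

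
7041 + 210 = 7251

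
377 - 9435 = -9058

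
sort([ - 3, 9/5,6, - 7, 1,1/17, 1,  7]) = [ - 7, - 3,  1/17, 1,  1,9/5 , 6,  7 ] 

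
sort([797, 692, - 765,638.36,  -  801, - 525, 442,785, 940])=[ - 801, - 765, - 525, 442, 638.36, 692, 785,797, 940]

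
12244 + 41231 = 53475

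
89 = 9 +80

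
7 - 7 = 0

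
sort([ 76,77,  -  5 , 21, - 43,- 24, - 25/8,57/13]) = [- 43, - 24, - 5, - 25/8 , 57/13,21, 76,77]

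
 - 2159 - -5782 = 3623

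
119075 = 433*275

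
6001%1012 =941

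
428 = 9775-9347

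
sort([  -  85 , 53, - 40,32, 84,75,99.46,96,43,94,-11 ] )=[ - 85, - 40, - 11,32, 43, 53,75,84,94,96,99.46]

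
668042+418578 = 1086620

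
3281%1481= 319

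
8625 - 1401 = 7224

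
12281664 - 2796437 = 9485227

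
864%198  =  72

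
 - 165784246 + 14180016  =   - 151604230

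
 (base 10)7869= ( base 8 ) 17275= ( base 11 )5A04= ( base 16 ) 1EBD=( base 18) 1653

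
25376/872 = 3172/109 = 29.10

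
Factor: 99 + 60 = 159 = 3^1*53^1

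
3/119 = 3/119 = 0.03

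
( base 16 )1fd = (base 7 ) 1325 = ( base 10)509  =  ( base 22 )113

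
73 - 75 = -2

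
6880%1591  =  516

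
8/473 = 8/473 =0.02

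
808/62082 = 404/31041 = 0.01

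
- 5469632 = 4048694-9518326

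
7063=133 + 6930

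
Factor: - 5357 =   -  11^1 * 487^1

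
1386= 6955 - 5569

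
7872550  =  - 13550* ( - 581)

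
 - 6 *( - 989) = 5934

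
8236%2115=1891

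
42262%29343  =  12919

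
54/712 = 27/356 = 0.08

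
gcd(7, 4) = 1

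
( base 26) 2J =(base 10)71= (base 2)1000111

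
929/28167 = 929/28167=0.03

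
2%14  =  2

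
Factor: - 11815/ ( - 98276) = 2^(-2)*5^1*17^1*79^(-1 )* 139^1* 311^( - 1) 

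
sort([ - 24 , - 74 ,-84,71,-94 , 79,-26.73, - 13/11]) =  [  -  94, - 84 ,-74 ,-26.73, - 24,  -  13/11, 71,79]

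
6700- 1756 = 4944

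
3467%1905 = 1562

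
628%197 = 37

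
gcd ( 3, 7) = 1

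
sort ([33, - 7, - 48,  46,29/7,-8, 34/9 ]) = [ -48, - 8,-7,  34/9, 29/7, 33, 46 ] 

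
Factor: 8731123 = 127^1*68749^1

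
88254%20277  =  7146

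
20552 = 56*367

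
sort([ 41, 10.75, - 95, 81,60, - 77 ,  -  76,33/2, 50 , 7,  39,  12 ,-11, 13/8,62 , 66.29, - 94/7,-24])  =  [ - 95, - 77, -76 , - 24,-94/7, - 11, 13/8, 7,10.75, 12,33/2,39, 41, 50, 60 , 62, 66.29, 81]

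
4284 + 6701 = 10985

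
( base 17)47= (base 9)83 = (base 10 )75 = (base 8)113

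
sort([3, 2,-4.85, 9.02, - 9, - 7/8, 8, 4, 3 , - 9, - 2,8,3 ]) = [ - 9, - 9, - 4.85, - 2, - 7/8, 2, 3, 3, 3  ,  4, 8, 8, 9.02 ] 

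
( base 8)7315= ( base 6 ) 25313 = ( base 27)559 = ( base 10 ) 3789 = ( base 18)bc9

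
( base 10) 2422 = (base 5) 34142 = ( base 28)32e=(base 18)78A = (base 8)4566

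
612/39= 15 + 9/13= 15.69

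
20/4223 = 20/4223=0.00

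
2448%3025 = 2448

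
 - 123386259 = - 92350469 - 31035790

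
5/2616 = 5/2616 = 0.00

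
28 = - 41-- 69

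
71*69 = 4899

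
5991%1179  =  96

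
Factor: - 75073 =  -37^1*2029^1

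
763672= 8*95459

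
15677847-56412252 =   -  40734405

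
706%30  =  16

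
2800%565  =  540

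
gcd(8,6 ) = 2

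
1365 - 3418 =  - 2053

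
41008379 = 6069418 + 34938961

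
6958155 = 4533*1535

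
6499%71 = 38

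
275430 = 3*91810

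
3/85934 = 3/85934 = 0.00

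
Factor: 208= 2^4*13^1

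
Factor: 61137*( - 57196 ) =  -2^2*3^2*79^1*181^1*6793^1 = - 3496791852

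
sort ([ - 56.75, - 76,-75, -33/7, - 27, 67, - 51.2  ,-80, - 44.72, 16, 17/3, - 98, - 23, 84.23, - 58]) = [ - 98,  -  80, - 76,-75, - 58,-56.75 ,  -  51.2, - 44.72,-27,-23, - 33/7, 17/3, 16, 67, 84.23]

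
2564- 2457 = 107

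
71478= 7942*9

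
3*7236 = 21708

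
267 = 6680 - 6413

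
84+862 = 946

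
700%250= 200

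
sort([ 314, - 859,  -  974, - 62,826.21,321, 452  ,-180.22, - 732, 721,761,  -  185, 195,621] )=[ - 974, - 859, - 732,-185, - 180.22,-62, 195, 314, 321,452,621,721, 761, 826.21] 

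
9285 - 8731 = 554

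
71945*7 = 503615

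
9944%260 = 64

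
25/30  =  5/6 = 0.83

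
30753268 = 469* 65572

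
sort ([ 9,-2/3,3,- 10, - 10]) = [ - 10, - 10, - 2/3,3, 9 ]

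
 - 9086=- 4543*2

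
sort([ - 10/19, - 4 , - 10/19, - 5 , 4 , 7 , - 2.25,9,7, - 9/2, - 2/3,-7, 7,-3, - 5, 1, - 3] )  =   [ - 7 , - 5, - 5, - 9/2, - 4, - 3,  -  3 , - 2.25, - 2/3,-10/19, - 10/19, 1 , 4,  7, 7 , 7 , 9 ] 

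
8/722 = 4/361 = 0.01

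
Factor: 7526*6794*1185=60590998140= 2^2*3^1 * 5^1*43^1*53^1*71^1*79^2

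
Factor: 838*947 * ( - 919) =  - 729305534=-  2^1*419^1*919^1*947^1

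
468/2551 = 468/2551  =  0.18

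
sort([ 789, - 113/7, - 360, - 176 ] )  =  [ - 360, - 176, - 113/7,789] 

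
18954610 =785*24146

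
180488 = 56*3223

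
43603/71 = 614 + 9/71 = 614.13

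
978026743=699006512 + 279020231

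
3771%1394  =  983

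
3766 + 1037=4803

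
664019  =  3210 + 660809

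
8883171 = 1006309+7876862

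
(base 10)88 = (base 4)1120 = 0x58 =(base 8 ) 130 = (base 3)10021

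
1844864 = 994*1856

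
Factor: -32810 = - 2^1*5^1*17^1*193^1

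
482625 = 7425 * 65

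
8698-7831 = 867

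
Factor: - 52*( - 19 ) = 2^2*13^1*19^1 = 988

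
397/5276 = 397/5276 = 0.08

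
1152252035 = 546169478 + 606082557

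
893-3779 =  - 2886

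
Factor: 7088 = 2^4*443^1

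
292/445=292/445 =0.66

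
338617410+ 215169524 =553786934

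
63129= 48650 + 14479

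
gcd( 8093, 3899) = 1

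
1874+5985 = 7859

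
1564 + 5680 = 7244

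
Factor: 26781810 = 2^1*3^1*5^1*11^1 * 81157^1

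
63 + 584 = 647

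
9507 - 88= 9419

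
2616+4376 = 6992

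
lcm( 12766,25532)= 25532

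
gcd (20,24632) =4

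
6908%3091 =726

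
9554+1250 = 10804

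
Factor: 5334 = 2^1*3^1 * 7^1  *127^1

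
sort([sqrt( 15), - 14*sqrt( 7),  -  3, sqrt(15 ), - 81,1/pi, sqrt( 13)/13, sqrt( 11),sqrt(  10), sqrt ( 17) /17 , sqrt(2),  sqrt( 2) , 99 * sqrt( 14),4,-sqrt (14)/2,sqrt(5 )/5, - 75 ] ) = [  -  81, - 75, - 14*sqrt( 7) , - 3,  -  sqrt( 14)/2,  sqrt (17)/17, sqrt( 13)/13,  1/pi,sqrt(5 ) /5,  sqrt( 2), sqrt( 2 ), sqrt( 10),  sqrt(11),sqrt(15), sqrt( 15),4 , 99*sqrt( 14 ) ] 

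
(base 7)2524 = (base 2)1110110101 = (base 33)sp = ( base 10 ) 949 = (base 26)1ad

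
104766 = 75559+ 29207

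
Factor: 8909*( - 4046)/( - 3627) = 2^1*3^(- 2)*7^1*13^ ( - 1)*17^2*31^( - 1)*59^1*151^1 = 36045814/3627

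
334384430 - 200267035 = 134117395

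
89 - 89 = 0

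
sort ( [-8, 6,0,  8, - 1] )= [ - 8 , - 1, 0,  6,8 ]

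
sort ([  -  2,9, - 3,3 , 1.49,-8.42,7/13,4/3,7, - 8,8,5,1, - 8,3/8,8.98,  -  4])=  [-8.42, -8,  -  8, - 4, - 3 ,  -  2,3/8,7/13,1, 4/3,1.49,3,5,7,8, 8.98 , 9] 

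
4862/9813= 4862/9813=0.50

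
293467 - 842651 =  - 549184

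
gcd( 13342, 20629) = 7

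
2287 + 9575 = 11862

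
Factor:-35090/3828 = -2^( - 1)*3^( - 1)*5^1*11^1 = -  55/6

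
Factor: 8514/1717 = 2^1*3^2* 11^1*17^(-1 ) * 43^1*101^( - 1)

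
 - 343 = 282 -625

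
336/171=1 + 55/57 = 1.96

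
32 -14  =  18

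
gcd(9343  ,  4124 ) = 1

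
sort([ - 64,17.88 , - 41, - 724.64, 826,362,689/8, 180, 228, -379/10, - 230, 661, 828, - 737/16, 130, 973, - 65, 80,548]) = [-724.64,  -  230,-65, - 64, - 737/16, - 41,-379/10, 17.88, 80,689/8, 130,180,  228 , 362 , 548 , 661,826,828,973 ] 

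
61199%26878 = 7443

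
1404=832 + 572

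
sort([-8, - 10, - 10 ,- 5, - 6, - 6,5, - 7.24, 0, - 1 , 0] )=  [ - 10, - 10, - 8, - 7.24, - 6, - 6, - 5, - 1 , 0, 0 , 5]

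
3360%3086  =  274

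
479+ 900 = 1379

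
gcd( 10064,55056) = 592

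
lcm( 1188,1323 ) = 58212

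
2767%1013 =741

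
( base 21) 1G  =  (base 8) 45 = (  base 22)1f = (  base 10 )37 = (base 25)1C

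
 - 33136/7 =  - 33136/7 = - 4733.71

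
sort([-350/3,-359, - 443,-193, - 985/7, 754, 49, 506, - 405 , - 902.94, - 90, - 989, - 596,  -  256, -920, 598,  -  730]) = [-989, - 920,  -  902.94 , - 730, - 596,-443, - 405 ,- 359,-256, - 193, - 985/7,-350/3, - 90,49, 506, 598, 754]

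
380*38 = 14440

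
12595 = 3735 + 8860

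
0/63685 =0  =  0.00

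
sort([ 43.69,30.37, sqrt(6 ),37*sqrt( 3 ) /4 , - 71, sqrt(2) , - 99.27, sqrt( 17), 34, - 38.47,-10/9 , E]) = [-99.27, - 71, - 38.47, - 10/9, sqrt( 2),sqrt( 6 ),E, sqrt( 17 ), 37  *sqrt ( 3 ) /4,30.37,34 , 43.69 ] 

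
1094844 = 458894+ 635950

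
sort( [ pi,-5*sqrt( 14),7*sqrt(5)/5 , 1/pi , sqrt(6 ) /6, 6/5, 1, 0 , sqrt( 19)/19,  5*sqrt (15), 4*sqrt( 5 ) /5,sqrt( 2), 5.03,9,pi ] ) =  [ - 5*sqrt (14 ),  0 , sqrt( 19 )/19, 1/pi,sqrt(6)/6, 1,6/5, sqrt( 2) , 4*sqrt( 5)/5 , 7 * sqrt (5)/5,pi,pi,5.03, 9, 5*sqrt(15 ) ] 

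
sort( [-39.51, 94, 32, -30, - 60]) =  [ - 60, - 39.51, - 30, 32, 94 ]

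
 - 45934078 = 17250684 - 63184762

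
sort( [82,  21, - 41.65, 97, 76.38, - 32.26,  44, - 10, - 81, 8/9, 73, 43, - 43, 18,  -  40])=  [ - 81, - 43,-41.65, - 40 , - 32.26, - 10, 8/9, 18, 21 , 43, 44, 73, 76.38,82  ,  97]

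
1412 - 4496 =-3084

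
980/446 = 490/223 = 2.20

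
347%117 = 113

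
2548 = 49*52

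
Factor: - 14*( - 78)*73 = 79716 = 2^2*3^1*7^1*13^1*73^1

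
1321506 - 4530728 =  - 3209222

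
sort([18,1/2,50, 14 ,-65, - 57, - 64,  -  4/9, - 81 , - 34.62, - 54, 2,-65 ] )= [ - 81,-65 ,  -  65,  -  64,  -  57, - 54, - 34.62, - 4/9,1/2, 2, 14,18,50] 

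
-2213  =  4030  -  6243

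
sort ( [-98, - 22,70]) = [ - 98, - 22,70]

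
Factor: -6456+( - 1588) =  - 8044 =-  2^2*2011^1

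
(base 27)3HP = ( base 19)77b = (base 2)101001101111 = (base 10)2671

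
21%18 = 3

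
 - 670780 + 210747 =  - 460033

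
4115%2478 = 1637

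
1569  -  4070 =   -  2501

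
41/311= 41/311 = 0.13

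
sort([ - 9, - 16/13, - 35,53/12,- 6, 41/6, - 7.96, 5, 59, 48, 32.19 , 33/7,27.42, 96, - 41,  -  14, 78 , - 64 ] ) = [ - 64, -41, - 35, - 14,- 9,  -  7.96, - 6, - 16/13,53/12,33/7,5, 41/6,  27.42, 32.19, 48,59,78 , 96]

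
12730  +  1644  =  14374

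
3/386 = 3/386 = 0.01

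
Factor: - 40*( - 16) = 640=2^7*5^1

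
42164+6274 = 48438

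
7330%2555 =2220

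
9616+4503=14119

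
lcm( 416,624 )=1248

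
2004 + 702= 2706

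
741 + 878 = 1619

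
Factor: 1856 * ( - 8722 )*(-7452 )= 120633214464 = 2^9 * 3^4*7^2*23^1* 29^1*89^1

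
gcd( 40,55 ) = 5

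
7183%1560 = 943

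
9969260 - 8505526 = 1463734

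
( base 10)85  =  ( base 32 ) 2l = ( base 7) 151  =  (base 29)2r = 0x55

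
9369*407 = 3813183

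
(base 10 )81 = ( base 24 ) 39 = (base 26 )33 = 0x51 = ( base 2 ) 1010001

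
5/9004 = 5/9004=0.00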